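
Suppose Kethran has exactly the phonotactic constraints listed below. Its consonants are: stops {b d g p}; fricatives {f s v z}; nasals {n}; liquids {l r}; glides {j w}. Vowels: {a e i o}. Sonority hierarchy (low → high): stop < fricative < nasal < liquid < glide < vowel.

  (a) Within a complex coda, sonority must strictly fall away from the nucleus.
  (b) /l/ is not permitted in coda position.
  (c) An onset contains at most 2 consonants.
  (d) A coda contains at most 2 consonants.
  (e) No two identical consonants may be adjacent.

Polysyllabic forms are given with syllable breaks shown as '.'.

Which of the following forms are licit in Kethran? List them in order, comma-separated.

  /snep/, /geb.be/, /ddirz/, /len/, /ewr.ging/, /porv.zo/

/snep/ — σ1 onset /sn/ (2C), coda /p/ ok → licit
/geb.be/ — violates constraint (e): adjacent identical consonants /bb/ → illicit
/ddirz/ — violates constraint (e): adjacent identical consonants /dd/ → illicit
/len/ — σ1 onset /l/, coda /n/ ok → licit
/ewr.ging/ — σ1 onset /∅/, coda /wr/ (5→4 falls) ok; σ2 onset /g/, coda /ng/ (3→1 falls) ok → licit
/porv.zo/ — σ1 onset /p/, coda /rv/ (4→2 falls) ok; σ2 onset /z/, coda /∅/ ok → licit

/snep/, /len/, /ewr.ging/, /porv.zo/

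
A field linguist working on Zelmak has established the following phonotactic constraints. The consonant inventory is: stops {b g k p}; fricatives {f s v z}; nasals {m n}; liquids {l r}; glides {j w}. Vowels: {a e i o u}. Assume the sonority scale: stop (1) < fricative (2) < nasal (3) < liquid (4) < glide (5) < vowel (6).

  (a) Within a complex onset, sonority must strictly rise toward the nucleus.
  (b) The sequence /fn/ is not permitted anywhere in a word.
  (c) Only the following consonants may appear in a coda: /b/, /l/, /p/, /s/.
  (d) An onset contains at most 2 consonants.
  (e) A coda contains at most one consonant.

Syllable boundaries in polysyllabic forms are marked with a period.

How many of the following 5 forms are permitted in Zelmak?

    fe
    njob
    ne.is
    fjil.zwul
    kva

5

fe — σ1 onset /f/, coda /∅/ ok → permitted
njob — σ1 onset /nj/ (3→5 rises), coda /b/ ok → permitted
ne.is — σ1 onset /n/, coda /∅/ ok; σ2 onset /∅/, coda /s/ ok → permitted
fjil.zwul — σ1 onset /fj/ (2→5 rises), coda /l/ ok; σ2 onset /zw/ (2→5 rises), coda /l/ ok → permitted
kva — σ1 onset /kv/ (1→2 rises), coda /∅/ ok → permitted
Permitted: fe, njob, ne.is, fjil.zwul, kva → 5.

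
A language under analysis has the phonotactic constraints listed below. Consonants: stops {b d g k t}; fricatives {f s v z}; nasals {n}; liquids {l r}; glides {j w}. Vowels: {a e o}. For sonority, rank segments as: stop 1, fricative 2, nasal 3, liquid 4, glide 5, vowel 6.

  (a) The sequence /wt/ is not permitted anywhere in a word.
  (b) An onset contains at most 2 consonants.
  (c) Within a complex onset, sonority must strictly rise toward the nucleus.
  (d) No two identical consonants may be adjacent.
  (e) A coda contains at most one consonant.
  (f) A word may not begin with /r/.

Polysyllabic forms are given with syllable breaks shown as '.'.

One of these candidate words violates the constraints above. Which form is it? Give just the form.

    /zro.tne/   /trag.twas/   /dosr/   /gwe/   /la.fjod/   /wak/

/dosr/

/zro.tne/ — σ1 onset /zr/ (2→4 rises), coda /∅/ ok; σ2 onset /tn/ (1→3 rises), coda /∅/ ok → permitted
/trag.twas/ — σ1 onset /tr/ (1→4 rises), coda /g/ ok; σ2 onset /tw/ (1→5 rises), coda /s/ ok → permitted
/dosr/ — violates constraint (e): syllable 1 coda /sr/ has 2 consonants (> 1) → not permitted
/gwe/ — σ1 onset /gw/ (1→5 rises), coda /∅/ ok → permitted
/la.fjod/ — σ1 onset /l/, coda /∅/ ok; σ2 onset /fj/ (2→5 rises), coda /d/ ok → permitted
/wak/ — σ1 onset /w/, coda /k/ ok → permitted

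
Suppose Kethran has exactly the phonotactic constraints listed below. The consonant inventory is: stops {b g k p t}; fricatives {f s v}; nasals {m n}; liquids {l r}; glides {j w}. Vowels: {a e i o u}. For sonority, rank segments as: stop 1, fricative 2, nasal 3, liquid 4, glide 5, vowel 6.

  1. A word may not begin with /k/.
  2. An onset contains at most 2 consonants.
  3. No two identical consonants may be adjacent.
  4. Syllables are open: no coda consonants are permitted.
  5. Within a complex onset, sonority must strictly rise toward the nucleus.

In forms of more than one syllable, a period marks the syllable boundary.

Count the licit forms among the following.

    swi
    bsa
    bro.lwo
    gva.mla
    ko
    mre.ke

swi — σ1 onset /sw/ (2→5 rises), coda /∅/ ok → licit
bsa — σ1 onset /bs/ (1→2 rises), coda /∅/ ok → licit
bro.lwo — σ1 onset /br/ (1→4 rises), coda /∅/ ok; σ2 onset /lw/ (4→5 rises), coda /∅/ ok → licit
gva.mla — σ1 onset /gv/ (1→2 rises), coda /∅/ ok; σ2 onset /ml/ (3→4 rises), coda /∅/ ok → licit
ko — violates constraint 1: word begins with /k/ → illicit
mre.ke — σ1 onset /mr/ (3→4 rises), coda /∅/ ok; σ2 onset /k/, coda /∅/ ok → licit
Licit: swi, bsa, bro.lwo, gva.mla, mre.ke → 5.

5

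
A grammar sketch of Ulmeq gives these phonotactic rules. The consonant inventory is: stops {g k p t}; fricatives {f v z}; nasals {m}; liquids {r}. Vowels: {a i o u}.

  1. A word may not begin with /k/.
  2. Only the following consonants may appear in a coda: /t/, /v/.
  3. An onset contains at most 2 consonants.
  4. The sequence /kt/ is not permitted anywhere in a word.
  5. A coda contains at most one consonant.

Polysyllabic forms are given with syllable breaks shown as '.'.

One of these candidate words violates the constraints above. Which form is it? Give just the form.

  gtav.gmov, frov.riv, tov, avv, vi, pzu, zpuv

gtav.gmov — σ1 onset /gt/ (2C), coda /v/ ok; σ2 onset /gm/ (2C), coda /v/ ok → licit
frov.riv — σ1 onset /fr/ (2C), coda /v/ ok; σ2 onset /r/, coda /v/ ok → licit
tov — σ1 onset /t/, coda /v/ ok → licit
avv — violates constraint 5: syllable 1 coda /vv/ has 2 consonants (> 1) → illicit
vi — σ1 onset /v/, coda /∅/ ok → licit
pzu — σ1 onset /pz/ (2C), coda /∅/ ok → licit
zpuv — σ1 onset /zp/ (2C), coda /v/ ok → licit

avv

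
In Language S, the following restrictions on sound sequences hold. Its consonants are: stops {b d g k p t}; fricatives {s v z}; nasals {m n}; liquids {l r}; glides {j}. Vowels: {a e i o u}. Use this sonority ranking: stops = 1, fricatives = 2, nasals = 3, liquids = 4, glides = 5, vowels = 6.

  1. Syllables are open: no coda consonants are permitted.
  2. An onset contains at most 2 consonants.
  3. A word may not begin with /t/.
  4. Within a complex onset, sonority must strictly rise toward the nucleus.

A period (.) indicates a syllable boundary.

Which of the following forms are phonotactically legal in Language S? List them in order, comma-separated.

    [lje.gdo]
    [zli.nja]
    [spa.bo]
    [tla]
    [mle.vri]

[lje.gdo] — violates constraint 4: syllable 2 onset /gd/: /g/ (stop, 1) → /d/ (stop, 1) does not rise → phonotactically illegal
[zli.nja] — σ1 onset /zl/ (2→4 rises), coda /∅/ ok; σ2 onset /nj/ (3→5 rises), coda /∅/ ok → phonotactically legal
[spa.bo] — violates constraint 4: syllable 1 onset /sp/: /s/ (fricative, 2) → /p/ (stop, 1) does not rise → phonotactically illegal
[tla] — violates constraint 3: word begins with /t/ → phonotactically illegal
[mle.vri] — σ1 onset /ml/ (3→4 rises), coda /∅/ ok; σ2 onset /vr/ (2→4 rises), coda /∅/ ok → phonotactically legal

[zli.nja], [mle.vri]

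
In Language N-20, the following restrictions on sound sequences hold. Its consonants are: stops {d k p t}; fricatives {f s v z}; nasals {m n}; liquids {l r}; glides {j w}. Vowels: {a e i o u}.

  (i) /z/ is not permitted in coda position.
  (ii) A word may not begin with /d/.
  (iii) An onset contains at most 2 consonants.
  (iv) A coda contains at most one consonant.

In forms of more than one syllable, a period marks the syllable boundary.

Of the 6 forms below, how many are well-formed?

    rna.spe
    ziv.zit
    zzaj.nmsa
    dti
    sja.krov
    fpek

4

rna.spe — σ1 onset /rn/ (2C), coda /∅/ ok; σ2 onset /sp/ (2C), coda /∅/ ok → well-formed
ziv.zit — σ1 onset /z/, coda /v/ ok; σ2 onset /z/, coda /t/ ok → well-formed
zzaj.nmsa — violates constraint (iii): syllable 2 onset /nms/ has 3 consonants (> 2) → ill-formed
dti — violates constraint (ii): word begins with /d/ → ill-formed
sja.krov — σ1 onset /sj/ (2C), coda /∅/ ok; σ2 onset /kr/ (2C), coda /v/ ok → well-formed
fpek — σ1 onset /fp/ (2C), coda /k/ ok → well-formed
Well-formed: rna.spe, ziv.zit, sja.krov, fpek → 4.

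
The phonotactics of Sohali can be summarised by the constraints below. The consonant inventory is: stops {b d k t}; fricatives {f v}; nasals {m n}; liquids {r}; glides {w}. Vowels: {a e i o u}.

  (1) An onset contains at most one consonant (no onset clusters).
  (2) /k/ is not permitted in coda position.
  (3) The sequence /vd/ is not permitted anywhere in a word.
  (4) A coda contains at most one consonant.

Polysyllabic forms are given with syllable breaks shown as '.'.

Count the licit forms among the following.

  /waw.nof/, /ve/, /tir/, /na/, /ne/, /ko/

/waw.nof/ — σ1 onset /w/, coda /w/ ok; σ2 onset /n/, coda /f/ ok → licit
/ve/ — σ1 onset /v/, coda /∅/ ok → licit
/tir/ — σ1 onset /t/, coda /r/ ok → licit
/na/ — σ1 onset /n/, coda /∅/ ok → licit
/ne/ — σ1 onset /n/, coda /∅/ ok → licit
/ko/ — σ1 onset /k/, coda /∅/ ok → licit
Licit: /waw.nof/, /ve/, /tir/, /na/, /ne/, /ko/ → 6.

6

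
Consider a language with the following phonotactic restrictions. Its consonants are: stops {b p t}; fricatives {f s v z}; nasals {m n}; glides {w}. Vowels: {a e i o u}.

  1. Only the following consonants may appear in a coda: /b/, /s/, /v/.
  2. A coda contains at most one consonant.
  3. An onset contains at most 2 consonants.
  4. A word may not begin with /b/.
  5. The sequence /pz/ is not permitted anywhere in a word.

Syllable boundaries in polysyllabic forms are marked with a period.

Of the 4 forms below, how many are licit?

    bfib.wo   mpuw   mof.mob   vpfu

bfib.wo — violates constraint 4: word begins with /b/ → illicit
mpuw — violates constraint 1: syllable 1 coda contains /w/, which is not a licensed coda consonant → illicit
mof.mob — violates constraint 1: syllable 1 coda contains /f/, which is not a licensed coda consonant → illicit
vpfu — violates constraint 3: syllable 1 onset /vpf/ has 3 consonants (> 2) → illicit
No form is licit → 0.

0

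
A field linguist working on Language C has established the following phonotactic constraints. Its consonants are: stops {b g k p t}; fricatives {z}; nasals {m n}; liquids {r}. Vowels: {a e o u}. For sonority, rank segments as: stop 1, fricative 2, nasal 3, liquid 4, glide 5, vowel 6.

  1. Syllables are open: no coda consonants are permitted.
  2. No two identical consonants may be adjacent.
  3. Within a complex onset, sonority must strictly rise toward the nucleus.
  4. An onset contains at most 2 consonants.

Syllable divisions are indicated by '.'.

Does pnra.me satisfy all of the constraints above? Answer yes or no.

no

pnra.me — violates constraint 4: syllable 1 onset /pnr/ has 3 consonants (> 2) → not permitted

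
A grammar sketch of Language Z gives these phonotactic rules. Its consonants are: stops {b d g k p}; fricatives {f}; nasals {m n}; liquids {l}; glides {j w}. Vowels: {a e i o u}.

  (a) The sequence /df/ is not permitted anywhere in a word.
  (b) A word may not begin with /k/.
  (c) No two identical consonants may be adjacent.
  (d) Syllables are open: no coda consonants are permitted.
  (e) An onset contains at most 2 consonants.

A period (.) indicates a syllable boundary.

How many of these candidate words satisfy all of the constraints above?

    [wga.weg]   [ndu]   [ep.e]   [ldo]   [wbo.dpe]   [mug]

[wga.weg] — violates constraint (d): syllable 2 coda /g/ has 1 consonant (> 0) → not permitted
[ndu] — σ1 onset /nd/ (2C), coda /∅/ ok → permitted
[ep.e] — violates constraint (d): syllable 1 coda /p/ has 1 consonant (> 0) → not permitted
[ldo] — σ1 onset /ld/ (2C), coda /∅/ ok → permitted
[wbo.dpe] — σ1 onset /wb/ (2C), coda /∅/ ok; σ2 onset /dp/ (2C), coda /∅/ ok → permitted
[mug] — violates constraint (d): syllable 1 coda /g/ has 1 consonant (> 0) → not permitted
Permitted: [ndu], [ldo], [wbo.dpe] → 3.

3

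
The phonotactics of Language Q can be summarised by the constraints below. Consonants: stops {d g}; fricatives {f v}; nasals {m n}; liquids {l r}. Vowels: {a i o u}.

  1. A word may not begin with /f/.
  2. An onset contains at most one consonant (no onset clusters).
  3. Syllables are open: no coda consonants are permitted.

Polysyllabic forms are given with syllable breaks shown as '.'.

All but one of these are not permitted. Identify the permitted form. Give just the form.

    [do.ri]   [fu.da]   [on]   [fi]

[do.ri]

[do.ri] — σ1 onset /d/, coda /∅/ ok; σ2 onset /r/, coda /∅/ ok → permitted
[fu.da] — violates constraint 1: word begins with /f/ → not permitted
[on] — violates constraint 3: syllable 1 coda /n/ has 1 consonant (> 0) → not permitted
[fi] — violates constraint 1: word begins with /f/ → not permitted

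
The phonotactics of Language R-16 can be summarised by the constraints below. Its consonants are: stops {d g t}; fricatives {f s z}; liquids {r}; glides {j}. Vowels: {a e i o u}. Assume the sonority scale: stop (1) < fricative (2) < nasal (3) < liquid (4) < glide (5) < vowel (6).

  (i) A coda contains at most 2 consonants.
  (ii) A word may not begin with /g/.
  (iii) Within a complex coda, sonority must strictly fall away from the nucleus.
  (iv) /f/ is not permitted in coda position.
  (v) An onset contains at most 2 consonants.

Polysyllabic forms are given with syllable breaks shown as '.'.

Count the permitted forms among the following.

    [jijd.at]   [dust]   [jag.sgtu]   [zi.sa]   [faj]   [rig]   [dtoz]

6

[jijd.at] — σ1 onset /j/, coda /jd/ (5→1 falls) ok; σ2 onset /∅/, coda /t/ ok → permitted
[dust] — σ1 onset /d/, coda /st/ (2→1 falls) ok → permitted
[jag.sgtu] — violates constraint (v): syllable 2 onset /sgt/ has 3 consonants (> 2) → not permitted
[zi.sa] — σ1 onset /z/, coda /∅/ ok; σ2 onset /s/, coda /∅/ ok → permitted
[faj] — σ1 onset /f/, coda /j/ ok → permitted
[rig] — σ1 onset /r/, coda /g/ ok → permitted
[dtoz] — σ1 onset /dt/ (2C), coda /z/ ok → permitted
Permitted: [jijd.at], [dust], [zi.sa], [faj], [rig], [dtoz] → 6.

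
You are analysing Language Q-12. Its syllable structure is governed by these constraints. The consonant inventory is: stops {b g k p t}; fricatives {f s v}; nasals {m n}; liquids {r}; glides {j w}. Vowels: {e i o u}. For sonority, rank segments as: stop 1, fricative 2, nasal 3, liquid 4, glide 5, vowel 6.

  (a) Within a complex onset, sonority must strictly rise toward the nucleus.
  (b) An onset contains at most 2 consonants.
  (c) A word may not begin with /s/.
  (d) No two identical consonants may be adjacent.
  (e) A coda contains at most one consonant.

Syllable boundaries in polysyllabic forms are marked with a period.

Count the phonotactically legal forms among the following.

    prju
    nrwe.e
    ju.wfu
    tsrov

prju — violates constraint (b): syllable 1 onset /prj/ has 3 consonants (> 2) → phonotactically illegal
nrwe.e — violates constraint (b): syllable 1 onset /nrw/ has 3 consonants (> 2) → phonotactically illegal
ju.wfu — violates constraint (a): syllable 2 onset /wf/: /w/ (glide, 5) → /f/ (fricative, 2) does not rise → phonotactically illegal
tsrov — violates constraint (b): syllable 1 onset /tsr/ has 3 consonants (> 2) → phonotactically illegal
No form is phonotactically legal → 0.

0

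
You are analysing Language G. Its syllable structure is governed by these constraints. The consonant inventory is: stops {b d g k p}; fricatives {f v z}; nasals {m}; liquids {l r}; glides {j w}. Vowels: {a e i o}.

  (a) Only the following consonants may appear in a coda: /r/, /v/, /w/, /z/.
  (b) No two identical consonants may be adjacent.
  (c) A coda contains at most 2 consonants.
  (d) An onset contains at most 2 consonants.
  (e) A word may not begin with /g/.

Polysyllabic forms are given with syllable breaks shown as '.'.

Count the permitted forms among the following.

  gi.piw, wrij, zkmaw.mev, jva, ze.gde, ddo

2

gi.piw — violates constraint (e): word begins with /g/ → not permitted
wrij — violates constraint (a): syllable 1 coda contains /j/, which is not a licensed coda consonant → not permitted
zkmaw.mev — violates constraint (d): syllable 1 onset /zkm/ has 3 consonants (> 2) → not permitted
jva — σ1 onset /jv/ (2C), coda /∅/ ok → permitted
ze.gde — σ1 onset /z/, coda /∅/ ok; σ2 onset /gd/ (2C), coda /∅/ ok → permitted
ddo — violates constraint (b): adjacent identical consonants /dd/ → not permitted
Permitted: jva, ze.gde → 2.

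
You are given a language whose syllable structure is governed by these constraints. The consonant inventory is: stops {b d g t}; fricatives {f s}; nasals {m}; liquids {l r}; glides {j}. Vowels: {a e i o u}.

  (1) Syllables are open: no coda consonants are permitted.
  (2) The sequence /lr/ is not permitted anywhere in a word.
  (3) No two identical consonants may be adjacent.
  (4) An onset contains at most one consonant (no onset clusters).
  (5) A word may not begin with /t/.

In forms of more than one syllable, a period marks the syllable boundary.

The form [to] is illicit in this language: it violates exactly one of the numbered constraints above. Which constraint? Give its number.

[to]: word begins with /t/.
This is a violation of constraint 5: "A word may not begin with /t/."
The remaining constraints (1, 2, 3, 4) are satisfied.

5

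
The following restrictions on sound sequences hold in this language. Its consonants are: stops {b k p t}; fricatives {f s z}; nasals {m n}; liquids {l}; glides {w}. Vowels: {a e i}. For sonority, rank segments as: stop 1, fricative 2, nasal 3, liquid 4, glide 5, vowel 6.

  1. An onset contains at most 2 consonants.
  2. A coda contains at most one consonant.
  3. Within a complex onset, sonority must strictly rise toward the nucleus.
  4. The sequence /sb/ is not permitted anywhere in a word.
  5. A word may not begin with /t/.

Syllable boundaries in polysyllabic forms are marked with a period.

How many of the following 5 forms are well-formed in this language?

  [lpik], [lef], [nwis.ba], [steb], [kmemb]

1

[lpik] — violates constraint 3: syllable 1 onset /lp/: /l/ (liquid, 4) → /p/ (stop, 1) does not rise → ill-formed
[lef] — σ1 onset /l/, coda /f/ ok → well-formed
[nwis.ba] — violates constraint 4: contains banned sequence /sb/ → ill-formed
[steb] — violates constraint 3: syllable 1 onset /st/: /s/ (fricative, 2) → /t/ (stop, 1) does not rise → ill-formed
[kmemb] — violates constraint 2: syllable 1 coda /mb/ has 2 consonants (> 1) → ill-formed
Well-formed: [lef] → 1.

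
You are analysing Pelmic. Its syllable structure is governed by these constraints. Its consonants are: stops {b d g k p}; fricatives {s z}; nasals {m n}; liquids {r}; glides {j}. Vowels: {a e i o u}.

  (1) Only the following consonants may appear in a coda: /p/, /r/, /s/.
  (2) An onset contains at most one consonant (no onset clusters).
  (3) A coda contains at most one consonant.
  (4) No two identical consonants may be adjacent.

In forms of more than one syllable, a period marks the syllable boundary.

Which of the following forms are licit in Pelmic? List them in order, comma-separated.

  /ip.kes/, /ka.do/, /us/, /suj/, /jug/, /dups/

/ip.kes/ — σ1 onset /∅/, coda /p/ ok; σ2 onset /k/, coda /s/ ok → licit
/ka.do/ — σ1 onset /k/, coda /∅/ ok; σ2 onset /d/, coda /∅/ ok → licit
/us/ — σ1 onset /∅/, coda /s/ ok → licit
/suj/ — violates constraint 1: syllable 1 coda contains /j/, which is not a licensed coda consonant → illicit
/jug/ — violates constraint 1: syllable 1 coda contains /g/, which is not a licensed coda consonant → illicit
/dups/ — violates constraint 3: syllable 1 coda /ps/ has 2 consonants (> 1) → illicit

/ip.kes/, /ka.do/, /us/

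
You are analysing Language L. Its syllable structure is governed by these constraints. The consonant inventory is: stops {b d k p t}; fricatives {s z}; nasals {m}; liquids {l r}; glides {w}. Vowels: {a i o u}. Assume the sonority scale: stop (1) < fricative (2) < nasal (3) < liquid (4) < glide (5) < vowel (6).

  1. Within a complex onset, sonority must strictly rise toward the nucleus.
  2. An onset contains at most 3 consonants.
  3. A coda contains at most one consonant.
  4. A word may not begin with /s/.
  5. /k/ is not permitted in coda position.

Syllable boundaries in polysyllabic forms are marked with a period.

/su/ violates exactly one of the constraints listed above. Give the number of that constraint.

/su/: word begins with /s/.
This is a violation of constraint 4: "A word may not begin with /s/."
The remaining constraints (1, 2, 3, 5) are satisfied.

4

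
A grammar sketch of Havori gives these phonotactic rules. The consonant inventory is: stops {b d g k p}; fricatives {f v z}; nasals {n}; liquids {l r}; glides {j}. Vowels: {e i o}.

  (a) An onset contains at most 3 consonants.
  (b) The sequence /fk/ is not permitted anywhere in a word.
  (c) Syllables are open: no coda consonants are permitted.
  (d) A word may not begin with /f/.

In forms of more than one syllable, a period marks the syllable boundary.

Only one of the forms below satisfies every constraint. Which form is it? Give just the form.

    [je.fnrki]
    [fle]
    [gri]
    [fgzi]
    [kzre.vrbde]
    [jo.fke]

[je.fnrki] — violates constraint (a): syllable 2 onset /fnrk/ has 4 consonants (> 3) → phonotactically illegal
[fle] — violates constraint (d): word begins with /f/ → phonotactically illegal
[gri] — σ1 onset /gr/ (2C), coda /∅/ ok → phonotactically legal
[fgzi] — violates constraint (d): word begins with /f/ → phonotactically illegal
[kzre.vrbde] — violates constraint (a): syllable 2 onset /vrbd/ has 4 consonants (> 3) → phonotactically illegal
[jo.fke] — violates constraint (b): contains banned sequence /fk/ → phonotactically illegal

[gri]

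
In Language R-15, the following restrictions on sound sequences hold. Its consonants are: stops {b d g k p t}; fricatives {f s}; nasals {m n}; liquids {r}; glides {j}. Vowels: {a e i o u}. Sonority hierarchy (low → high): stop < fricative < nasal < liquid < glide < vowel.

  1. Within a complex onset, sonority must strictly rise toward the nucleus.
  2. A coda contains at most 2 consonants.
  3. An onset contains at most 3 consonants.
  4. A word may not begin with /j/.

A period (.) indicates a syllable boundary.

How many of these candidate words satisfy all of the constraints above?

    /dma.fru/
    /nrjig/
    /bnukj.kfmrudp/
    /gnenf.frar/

/dma.fru/ — σ1 onset /dm/ (1→3 rises), coda /∅/ ok; σ2 onset /fr/ (2→4 rises), coda /∅/ ok → licit
/nrjig/ — σ1 onset /nrj/ (3→4→5 rises), coda /g/ ok → licit
/bnukj.kfmrudp/ — violates constraint 3: syllable 2 onset /kfmr/ has 4 consonants (> 3) → illicit
/gnenf.frar/ — σ1 onset /gn/ (1→3 rises), coda /nf/ (2C) ok; σ2 onset /fr/ (2→4 rises), coda /r/ ok → licit
Licit: /dma.fru/, /nrjig/, /gnenf.frar/ → 3.

3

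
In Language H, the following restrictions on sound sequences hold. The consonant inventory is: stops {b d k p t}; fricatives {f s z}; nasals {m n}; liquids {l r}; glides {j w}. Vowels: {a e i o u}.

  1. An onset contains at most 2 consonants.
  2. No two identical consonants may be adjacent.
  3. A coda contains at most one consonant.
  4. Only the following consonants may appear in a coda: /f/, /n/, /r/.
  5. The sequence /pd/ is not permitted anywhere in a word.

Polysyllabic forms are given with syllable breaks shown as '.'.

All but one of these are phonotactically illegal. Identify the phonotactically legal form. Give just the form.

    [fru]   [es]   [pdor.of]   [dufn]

[fru]

[fru] — σ1 onset /fr/ (2C), coda /∅/ ok → phonotactically legal
[es] — violates constraint 4: syllable 1 coda contains /s/, which is not a licensed coda consonant → phonotactically illegal
[pdor.of] — violates constraint 5: contains banned sequence /pd/ → phonotactically illegal
[dufn] — violates constraint 3: syllable 1 coda /fn/ has 2 consonants (> 1) → phonotactically illegal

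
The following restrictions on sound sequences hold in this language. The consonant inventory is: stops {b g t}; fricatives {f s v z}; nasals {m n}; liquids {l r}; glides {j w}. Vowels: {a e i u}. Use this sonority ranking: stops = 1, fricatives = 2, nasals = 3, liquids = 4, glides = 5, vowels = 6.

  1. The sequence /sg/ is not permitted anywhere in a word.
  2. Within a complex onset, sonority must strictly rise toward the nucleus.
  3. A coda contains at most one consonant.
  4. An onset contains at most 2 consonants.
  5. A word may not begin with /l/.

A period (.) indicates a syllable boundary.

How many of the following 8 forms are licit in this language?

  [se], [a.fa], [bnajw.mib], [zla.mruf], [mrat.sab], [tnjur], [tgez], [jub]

[se] — σ1 onset /s/, coda /∅/ ok → licit
[a.fa] — σ1 onset /∅/, coda /∅/ ok; σ2 onset /f/, coda /∅/ ok → licit
[bnajw.mib] — violates constraint 3: syllable 1 coda /jw/ has 2 consonants (> 1) → illicit
[zla.mruf] — σ1 onset /zl/ (2→4 rises), coda /∅/ ok; σ2 onset /mr/ (3→4 rises), coda /f/ ok → licit
[mrat.sab] — σ1 onset /mr/ (3→4 rises), coda /t/ ok; σ2 onset /s/, coda /b/ ok → licit
[tnjur] — violates constraint 4: syllable 1 onset /tnj/ has 3 consonants (> 2) → illicit
[tgez] — violates constraint 2: syllable 1 onset /tg/: /t/ (stop, 1) → /g/ (stop, 1) does not rise → illicit
[jub] — σ1 onset /j/, coda /b/ ok → licit
Licit: [se], [a.fa], [zla.mruf], [mrat.sab], [jub] → 5.

5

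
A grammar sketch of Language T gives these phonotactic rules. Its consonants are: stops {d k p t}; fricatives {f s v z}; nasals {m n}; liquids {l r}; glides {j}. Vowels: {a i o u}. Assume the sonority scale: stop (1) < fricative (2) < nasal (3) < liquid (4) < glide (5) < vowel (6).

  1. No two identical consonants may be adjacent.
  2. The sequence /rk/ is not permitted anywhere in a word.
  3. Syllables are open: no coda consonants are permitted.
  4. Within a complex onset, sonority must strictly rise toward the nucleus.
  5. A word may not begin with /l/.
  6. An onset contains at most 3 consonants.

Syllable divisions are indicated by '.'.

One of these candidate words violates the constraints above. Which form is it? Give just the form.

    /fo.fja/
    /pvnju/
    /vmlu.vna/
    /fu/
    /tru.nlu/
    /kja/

/pvnju/

/fo.fja/ — σ1 onset /f/, coda /∅/ ok; σ2 onset /fj/ (2→5 rises), coda /∅/ ok → well-formed
/pvnju/ — violates constraint 6: syllable 1 onset /pvnj/ has 4 consonants (> 3) → ill-formed
/vmlu.vna/ — σ1 onset /vml/ (2→3→4 rises), coda /∅/ ok; σ2 onset /vn/ (2→3 rises), coda /∅/ ok → well-formed
/fu/ — σ1 onset /f/, coda /∅/ ok → well-formed
/tru.nlu/ — σ1 onset /tr/ (1→4 rises), coda /∅/ ok; σ2 onset /nl/ (3→4 rises), coda /∅/ ok → well-formed
/kja/ — σ1 onset /kj/ (1→5 rises), coda /∅/ ok → well-formed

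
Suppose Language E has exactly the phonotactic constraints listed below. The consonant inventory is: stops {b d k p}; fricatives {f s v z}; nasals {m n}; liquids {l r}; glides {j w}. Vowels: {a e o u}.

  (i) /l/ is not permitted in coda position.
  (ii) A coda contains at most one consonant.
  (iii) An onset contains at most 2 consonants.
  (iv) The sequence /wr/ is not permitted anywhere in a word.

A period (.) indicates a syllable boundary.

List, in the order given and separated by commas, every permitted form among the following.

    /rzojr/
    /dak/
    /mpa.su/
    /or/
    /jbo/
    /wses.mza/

/dak/, /mpa.su/, /or/, /jbo/, /wses.mza/

/rzojr/ — violates constraint (ii): syllable 1 coda /jr/ has 2 consonants (> 1) → not permitted
/dak/ — σ1 onset /d/, coda /k/ ok → permitted
/mpa.su/ — σ1 onset /mp/ (2C), coda /∅/ ok; σ2 onset /s/, coda /∅/ ok → permitted
/or/ — σ1 onset /∅/, coda /r/ ok → permitted
/jbo/ — σ1 onset /jb/ (2C), coda /∅/ ok → permitted
/wses.mza/ — σ1 onset /ws/ (2C), coda /s/ ok; σ2 onset /mz/ (2C), coda /∅/ ok → permitted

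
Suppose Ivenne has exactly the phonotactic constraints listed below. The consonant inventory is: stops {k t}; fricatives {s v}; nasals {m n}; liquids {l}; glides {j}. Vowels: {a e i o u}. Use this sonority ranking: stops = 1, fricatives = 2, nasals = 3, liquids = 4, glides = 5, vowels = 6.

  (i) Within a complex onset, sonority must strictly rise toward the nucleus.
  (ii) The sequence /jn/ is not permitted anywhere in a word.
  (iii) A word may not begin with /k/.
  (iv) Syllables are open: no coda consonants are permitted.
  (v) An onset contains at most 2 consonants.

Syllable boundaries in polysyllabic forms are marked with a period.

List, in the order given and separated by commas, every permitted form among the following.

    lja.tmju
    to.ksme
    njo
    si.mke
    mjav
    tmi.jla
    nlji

lja.tmju — violates constraint (v): syllable 2 onset /tmj/ has 3 consonants (> 2) → not permitted
to.ksme — violates constraint (v): syllable 2 onset /ksm/ has 3 consonants (> 2) → not permitted
njo — σ1 onset /nj/ (3→5 rises), coda /∅/ ok → permitted
si.mke — violates constraint (i): syllable 2 onset /mk/: /m/ (nasal, 3) → /k/ (stop, 1) does not rise → not permitted
mjav — violates constraint (iv): syllable 1 coda /v/ has 1 consonant (> 0) → not permitted
tmi.jla — violates constraint (i): syllable 2 onset /jl/: /j/ (glide, 5) → /l/ (liquid, 4) does not rise → not permitted
nlji — violates constraint (v): syllable 1 onset /nlj/ has 3 consonants (> 2) → not permitted

njo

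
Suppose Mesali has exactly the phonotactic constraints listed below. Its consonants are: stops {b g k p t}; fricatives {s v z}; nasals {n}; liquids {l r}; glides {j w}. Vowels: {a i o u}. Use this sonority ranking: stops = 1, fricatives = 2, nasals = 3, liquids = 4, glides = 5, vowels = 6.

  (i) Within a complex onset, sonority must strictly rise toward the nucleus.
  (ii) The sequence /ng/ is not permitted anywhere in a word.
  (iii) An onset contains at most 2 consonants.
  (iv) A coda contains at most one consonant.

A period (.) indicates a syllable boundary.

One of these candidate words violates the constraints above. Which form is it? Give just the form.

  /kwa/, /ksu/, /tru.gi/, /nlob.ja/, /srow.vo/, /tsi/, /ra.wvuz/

/kwa/ — σ1 onset /kw/ (1→5 rises), coda /∅/ ok → well-formed
/ksu/ — σ1 onset /ks/ (1→2 rises), coda /∅/ ok → well-formed
/tru.gi/ — σ1 onset /tr/ (1→4 rises), coda /∅/ ok; σ2 onset /g/, coda /∅/ ok → well-formed
/nlob.ja/ — σ1 onset /nl/ (3→4 rises), coda /b/ ok; σ2 onset /j/, coda /∅/ ok → well-formed
/srow.vo/ — σ1 onset /sr/ (2→4 rises), coda /w/ ok; σ2 onset /v/, coda /∅/ ok → well-formed
/tsi/ — σ1 onset /ts/ (1→2 rises), coda /∅/ ok → well-formed
/ra.wvuz/ — violates constraint (i): syllable 2 onset /wv/: /w/ (glide, 5) → /v/ (fricative, 2) does not rise → ill-formed

/ra.wvuz/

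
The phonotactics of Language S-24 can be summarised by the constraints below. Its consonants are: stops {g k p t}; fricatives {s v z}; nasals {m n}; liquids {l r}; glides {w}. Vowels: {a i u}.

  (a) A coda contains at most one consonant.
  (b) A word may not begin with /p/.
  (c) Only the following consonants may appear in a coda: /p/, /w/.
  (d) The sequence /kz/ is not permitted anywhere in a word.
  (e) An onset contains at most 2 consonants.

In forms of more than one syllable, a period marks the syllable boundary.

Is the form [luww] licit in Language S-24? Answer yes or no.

[luww] — violates constraint (a): syllable 1 coda /ww/ has 2 consonants (> 1) → illicit

no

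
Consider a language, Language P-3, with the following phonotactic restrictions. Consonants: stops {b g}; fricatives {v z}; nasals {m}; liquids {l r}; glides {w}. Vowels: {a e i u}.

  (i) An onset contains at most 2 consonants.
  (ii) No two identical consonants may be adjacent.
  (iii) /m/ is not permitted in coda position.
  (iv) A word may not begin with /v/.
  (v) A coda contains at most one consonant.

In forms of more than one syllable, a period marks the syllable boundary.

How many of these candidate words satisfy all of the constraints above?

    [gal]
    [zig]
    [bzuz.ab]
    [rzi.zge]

4

[gal] — σ1 onset /g/, coda /l/ ok → licit
[zig] — σ1 onset /z/, coda /g/ ok → licit
[bzuz.ab] — σ1 onset /bz/ (2C), coda /z/ ok; σ2 onset /∅/, coda /b/ ok → licit
[rzi.zge] — σ1 onset /rz/ (2C), coda /∅/ ok; σ2 onset /zg/ (2C), coda /∅/ ok → licit
Licit: [gal], [zig], [bzuz.ab], [rzi.zge] → 4.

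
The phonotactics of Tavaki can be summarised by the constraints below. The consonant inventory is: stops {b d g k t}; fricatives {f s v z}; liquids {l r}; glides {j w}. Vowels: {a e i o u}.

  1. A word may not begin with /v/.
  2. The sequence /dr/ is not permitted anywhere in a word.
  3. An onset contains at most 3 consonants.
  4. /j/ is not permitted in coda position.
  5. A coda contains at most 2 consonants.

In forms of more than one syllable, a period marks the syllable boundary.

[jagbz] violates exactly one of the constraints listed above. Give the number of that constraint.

[jagbz]: syllable 1 coda /gbz/ has 3 consonants (> 2).
This is a violation of constraint 5: "A coda contains at most 2 consonants."
The remaining constraints (1, 2, 3, 4) are satisfied.

5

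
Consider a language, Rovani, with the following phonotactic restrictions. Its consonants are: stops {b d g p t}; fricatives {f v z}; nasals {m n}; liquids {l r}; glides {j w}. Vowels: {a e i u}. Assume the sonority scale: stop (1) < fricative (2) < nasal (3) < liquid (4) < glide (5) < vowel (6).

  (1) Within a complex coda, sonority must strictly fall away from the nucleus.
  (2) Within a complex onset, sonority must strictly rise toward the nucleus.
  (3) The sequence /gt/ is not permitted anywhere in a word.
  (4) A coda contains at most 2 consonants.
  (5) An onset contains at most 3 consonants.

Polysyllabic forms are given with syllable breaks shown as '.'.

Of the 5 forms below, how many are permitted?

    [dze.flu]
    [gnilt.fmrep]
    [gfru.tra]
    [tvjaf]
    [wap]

[dze.flu] — σ1 onset /dz/ (1→2 rises), coda /∅/ ok; σ2 onset /fl/ (2→4 rises), coda /∅/ ok → permitted
[gnilt.fmrep] — σ1 onset /gn/ (1→3 rises), coda /lt/ (4→1 falls) ok; σ2 onset /fmr/ (2→3→4 rises), coda /p/ ok → permitted
[gfru.tra] — σ1 onset /gfr/ (1→2→4 rises), coda /∅/ ok; σ2 onset /tr/ (1→4 rises), coda /∅/ ok → permitted
[tvjaf] — σ1 onset /tvj/ (1→2→5 rises), coda /f/ ok → permitted
[wap] — σ1 onset /w/, coda /p/ ok → permitted
Permitted: [dze.flu], [gnilt.fmrep], [gfru.tra], [tvjaf], [wap] → 5.

5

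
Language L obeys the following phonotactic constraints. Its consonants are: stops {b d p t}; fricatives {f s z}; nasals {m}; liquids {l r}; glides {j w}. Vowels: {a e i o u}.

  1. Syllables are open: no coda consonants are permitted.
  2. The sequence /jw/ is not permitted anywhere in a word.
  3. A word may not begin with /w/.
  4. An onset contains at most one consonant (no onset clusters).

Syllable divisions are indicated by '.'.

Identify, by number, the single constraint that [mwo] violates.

[mwo]: syllable 1 onset /mw/ has 2 consonants (> 1).
This is a violation of constraint 4: "An onset contains at most one consonant (no onset clusters)."
The remaining constraints (1, 2, 3) are satisfied.

4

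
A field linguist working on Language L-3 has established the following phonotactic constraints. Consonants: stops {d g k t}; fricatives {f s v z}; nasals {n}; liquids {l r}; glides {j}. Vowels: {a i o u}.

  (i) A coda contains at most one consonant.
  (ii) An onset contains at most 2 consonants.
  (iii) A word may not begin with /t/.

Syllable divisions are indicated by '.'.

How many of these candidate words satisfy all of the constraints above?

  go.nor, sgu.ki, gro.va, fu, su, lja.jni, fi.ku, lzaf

go.nor — σ1 onset /g/, coda /∅/ ok; σ2 onset /n/, coda /r/ ok → licit
sgu.ki — σ1 onset /sg/ (2C), coda /∅/ ok; σ2 onset /k/, coda /∅/ ok → licit
gro.va — σ1 onset /gr/ (2C), coda /∅/ ok; σ2 onset /v/, coda /∅/ ok → licit
fu — σ1 onset /f/, coda /∅/ ok → licit
su — σ1 onset /s/, coda /∅/ ok → licit
lja.jni — σ1 onset /lj/ (2C), coda /∅/ ok; σ2 onset /jn/ (2C), coda /∅/ ok → licit
fi.ku — σ1 onset /f/, coda /∅/ ok; σ2 onset /k/, coda /∅/ ok → licit
lzaf — σ1 onset /lz/ (2C), coda /f/ ok → licit
Licit: go.nor, sgu.ki, gro.va, fu, su, lja.jni, fi.ku, lzaf → 8.

8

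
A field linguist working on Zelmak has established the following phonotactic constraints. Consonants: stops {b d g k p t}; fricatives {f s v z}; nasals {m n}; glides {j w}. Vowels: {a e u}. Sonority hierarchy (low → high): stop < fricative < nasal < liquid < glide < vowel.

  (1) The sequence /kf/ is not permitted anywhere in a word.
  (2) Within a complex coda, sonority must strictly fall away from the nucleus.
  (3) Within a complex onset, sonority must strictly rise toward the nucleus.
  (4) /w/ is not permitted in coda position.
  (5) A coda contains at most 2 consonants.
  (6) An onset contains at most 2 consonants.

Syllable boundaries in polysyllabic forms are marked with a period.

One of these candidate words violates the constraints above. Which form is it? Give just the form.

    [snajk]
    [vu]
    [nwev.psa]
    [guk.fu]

[guk.fu]

[snajk] — σ1 onset /sn/ (2→3 rises), coda /jk/ (5→1 falls) ok → licit
[vu] — σ1 onset /v/, coda /∅/ ok → licit
[nwev.psa] — σ1 onset /nw/ (3→5 rises), coda /v/ ok; σ2 onset /ps/ (1→2 rises), coda /∅/ ok → licit
[guk.fu] — violates constraint 1: contains banned sequence /kf/ → illicit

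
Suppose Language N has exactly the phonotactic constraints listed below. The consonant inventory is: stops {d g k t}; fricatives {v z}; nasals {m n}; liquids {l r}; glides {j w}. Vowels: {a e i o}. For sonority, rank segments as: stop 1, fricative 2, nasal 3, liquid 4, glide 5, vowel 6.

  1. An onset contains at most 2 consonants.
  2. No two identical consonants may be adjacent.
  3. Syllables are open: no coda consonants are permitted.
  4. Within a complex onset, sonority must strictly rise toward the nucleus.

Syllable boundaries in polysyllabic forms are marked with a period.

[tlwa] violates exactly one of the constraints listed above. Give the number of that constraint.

1

[tlwa]: syllable 1 onset /tlw/ has 3 consonants (> 2).
This is a violation of constraint 1: "An onset contains at most 2 consonants."
The remaining constraints (2, 3, 4) are satisfied.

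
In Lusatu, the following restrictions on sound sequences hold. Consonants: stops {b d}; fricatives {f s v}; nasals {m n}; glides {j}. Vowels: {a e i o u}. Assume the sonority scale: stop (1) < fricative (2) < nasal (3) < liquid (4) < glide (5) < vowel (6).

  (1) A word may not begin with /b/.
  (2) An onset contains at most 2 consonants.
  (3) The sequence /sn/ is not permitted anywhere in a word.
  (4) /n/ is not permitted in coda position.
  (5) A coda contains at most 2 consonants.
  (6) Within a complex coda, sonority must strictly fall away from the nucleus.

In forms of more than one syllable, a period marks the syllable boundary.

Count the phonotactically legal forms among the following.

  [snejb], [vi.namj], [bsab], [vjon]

[snejb] — violates constraint 3: contains banned sequence /sn/ → phonotactically illegal
[vi.namj] — violates constraint 6: syllable 2 coda /mj/: /m/ (nasal, 3) → /j/ (glide, 5) does not fall → phonotactically illegal
[bsab] — violates constraint 1: word begins with /b/ → phonotactically illegal
[vjon] — violates constraint 4: syllable 1 coda contains /n/ → phonotactically illegal
No form is phonotactically legal → 0.

0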